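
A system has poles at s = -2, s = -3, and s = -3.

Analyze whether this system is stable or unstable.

All poles are in the left half-plane. System is stable.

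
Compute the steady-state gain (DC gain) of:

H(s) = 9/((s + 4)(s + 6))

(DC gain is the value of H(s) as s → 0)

DC gain = H(0) = 9/(4 × 6) = 9/24 = 0.375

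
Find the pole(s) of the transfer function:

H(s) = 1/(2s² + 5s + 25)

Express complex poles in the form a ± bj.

Discriminant = 5² - 4×2×25 = 25 - 200 = -175 < 0, so the poles are a complex conjugate pair s = (-5 ± j√175)/(2×2). Real part = -5/(2×2) = -5/4 = -1.25; imaginary part = ±√175/(2×2) ≈ 3.3072. Poles: s = -1.25 ± 3.3072j.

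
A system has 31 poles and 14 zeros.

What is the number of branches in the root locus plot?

Root locus has n branches where n = number of poles = 31.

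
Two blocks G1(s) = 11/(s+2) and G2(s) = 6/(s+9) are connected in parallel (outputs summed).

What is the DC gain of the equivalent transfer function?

Parallel: G_eq = G1 + G2. DC gain = G1(0) + G2(0) = 11/2 + 6/9 = 5.5 + 0.6667 = 6.1667.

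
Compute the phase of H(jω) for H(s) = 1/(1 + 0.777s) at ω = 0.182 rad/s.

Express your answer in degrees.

Phase = -arctan(ωτ) = -arctan(0.182 × 0.777) = -8.0°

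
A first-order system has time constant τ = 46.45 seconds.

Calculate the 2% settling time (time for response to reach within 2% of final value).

For first-order system, 2% settling time ≈ 4τ = 4 × 46.45 = 185.8 s.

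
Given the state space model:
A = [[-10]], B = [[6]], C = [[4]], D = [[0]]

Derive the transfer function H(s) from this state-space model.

(sI - A)⁻¹ = 1/(s + 10). H(s) = 4 × 6/(s + 10) + 0 = 24/(s + 10).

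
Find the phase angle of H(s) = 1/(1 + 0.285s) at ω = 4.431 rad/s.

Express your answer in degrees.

Phase = -arctan(ωτ) = -arctan(4.431 × 0.285) = -51.6°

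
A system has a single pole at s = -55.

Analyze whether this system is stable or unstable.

Pole at s = -55 is in the left half-plane. Stable.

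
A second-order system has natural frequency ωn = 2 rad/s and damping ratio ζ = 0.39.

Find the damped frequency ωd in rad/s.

ωd = ωn√(1 - ζ²) = 2√(1 - 0.39²) = 1.84 rad/s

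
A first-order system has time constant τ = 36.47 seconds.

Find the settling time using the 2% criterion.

For first-order system, 2% settling time ≈ 4τ = 4 × 36.47 = 145.88 s.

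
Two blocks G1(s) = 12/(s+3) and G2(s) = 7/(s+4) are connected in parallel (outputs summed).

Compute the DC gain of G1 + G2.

Parallel: G_eq = G1 + G2. DC gain = G1(0) + G2(0) = 12/3 + 7/4 = 4 + 1.75 = 5.75.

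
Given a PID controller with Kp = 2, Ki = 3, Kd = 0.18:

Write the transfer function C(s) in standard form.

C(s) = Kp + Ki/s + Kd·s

Substituting values: C(s) = 2 + 3/s + 0.18s = (0.18s² + 2s + 3)/s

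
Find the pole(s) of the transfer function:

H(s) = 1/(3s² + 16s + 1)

Discriminant = 16² - 4×3×1 = 256 - 12 = 244 > 0, so two distinct real poles. Using quadratic formula: s = (-16 ± √244)/(2×3) = (-16 ± √244)/6, with √244 ≈ 15.6205. s₁ ≈ -0.0633, s₂ ≈ -5.2701. Poles: s₁ = -0.0633, s₂ = -5.2701.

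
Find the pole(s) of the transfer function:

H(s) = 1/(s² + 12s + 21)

Discriminant = 12² - 4×1×21 = 144 - 84 = 60 > 0, so two distinct real poles. Using quadratic formula: s = (-12 ± √60)/(2×1) = (-12 ± √60)/2, with √60 ≈ 7.7460. s₁ ≈ -2.1270, s₂ ≈ -9.8730. Poles: s₁ = -2.1270, s₂ = -9.8730.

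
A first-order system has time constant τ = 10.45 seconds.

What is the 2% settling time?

For first-order system, 2% settling time ≈ 4τ = 4 × 10.45 = 41.8 s.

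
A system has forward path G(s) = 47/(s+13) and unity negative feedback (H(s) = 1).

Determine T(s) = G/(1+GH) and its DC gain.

T(s) = G/(1+GH) = [47/(s+13)] / [1 + 47/(s+13)] = 47/(s+13+47) = 47/(s+60). DC gain = 47/60 = 0.7833.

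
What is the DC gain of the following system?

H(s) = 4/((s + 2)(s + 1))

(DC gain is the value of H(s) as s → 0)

DC gain = H(0) = 4/(2 × 1) = 4/2 = 2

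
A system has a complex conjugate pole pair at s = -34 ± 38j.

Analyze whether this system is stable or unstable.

Real part of poles is -34 (< 0, left half-plane). Stable.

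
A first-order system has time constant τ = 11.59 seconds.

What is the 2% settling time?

For first-order system, 2% settling time ≈ 4τ = 4 × 11.59 = 46.36 s.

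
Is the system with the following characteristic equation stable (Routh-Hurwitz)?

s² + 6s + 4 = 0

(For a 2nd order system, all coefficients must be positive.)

Coefficients: 1, 6, 4. All positive, so system is stable.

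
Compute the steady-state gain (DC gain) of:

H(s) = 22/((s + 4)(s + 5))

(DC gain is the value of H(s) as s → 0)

DC gain = H(0) = 22/(4 × 5) = 22/20 = 1.1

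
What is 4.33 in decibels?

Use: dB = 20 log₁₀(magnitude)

dB = 20 log₁₀(4.33) = 12.7 dB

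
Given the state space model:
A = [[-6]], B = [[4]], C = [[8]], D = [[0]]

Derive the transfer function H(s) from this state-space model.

(sI - A)⁻¹ = 1/(s + 6). H(s) = 8 × 4/(s + 6) + 0 = 32/(s + 6).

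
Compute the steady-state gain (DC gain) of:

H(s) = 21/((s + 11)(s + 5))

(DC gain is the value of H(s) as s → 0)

DC gain = H(0) = 21/(11 × 5) = 21/55 = 0.3818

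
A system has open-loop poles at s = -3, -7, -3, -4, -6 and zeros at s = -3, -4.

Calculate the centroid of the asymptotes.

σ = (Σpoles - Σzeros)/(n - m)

σ = (Σpoles - Σzeros)/(n - m) = (-23 - (-7))/(5 - 2) = -16/3 = -5.33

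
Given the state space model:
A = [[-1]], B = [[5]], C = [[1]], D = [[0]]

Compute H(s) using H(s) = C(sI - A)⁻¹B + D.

(sI - A)⁻¹ = 1/(s + 1). H(s) = 1 × 5/(s + 1) + 0 = 5/(s + 1).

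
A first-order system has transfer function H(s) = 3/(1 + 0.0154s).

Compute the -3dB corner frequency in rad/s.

Corner frequency = 1/τ = 1/0.0154 = 64.935 rad/s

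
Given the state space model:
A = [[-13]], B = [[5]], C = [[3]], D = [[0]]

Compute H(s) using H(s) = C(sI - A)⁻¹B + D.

(sI - A)⁻¹ = 1/(s + 13). H(s) = 3 × 5/(s + 13) + 0 = 15/(s + 13).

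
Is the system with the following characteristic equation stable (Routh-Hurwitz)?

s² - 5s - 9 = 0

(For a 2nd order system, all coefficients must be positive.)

Coefficients: 1, -5, -9. b=-5, c=-9 not positive, so system is unstable.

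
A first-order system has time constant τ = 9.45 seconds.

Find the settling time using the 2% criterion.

For first-order system, 2% settling time ≈ 4τ = 4 × 9.45 = 37.8 s.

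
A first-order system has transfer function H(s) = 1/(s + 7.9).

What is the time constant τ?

For H(s) = 1/(s + 1/τ), the pole is at -1/τ = -7.9, so τ = 1/7.9 = 0.1266 s.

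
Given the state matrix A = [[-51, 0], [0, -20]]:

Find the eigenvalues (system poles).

For diagonal matrix, eigenvalues are diagonal entries: λ₁ = -51, λ₂ = -20.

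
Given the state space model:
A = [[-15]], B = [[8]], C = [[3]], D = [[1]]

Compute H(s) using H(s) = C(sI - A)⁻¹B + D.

(sI - A)⁻¹ = 1/(s + 15). H(s) = 3×8/(s + 15) + 1 = (s + 39)/(s + 15).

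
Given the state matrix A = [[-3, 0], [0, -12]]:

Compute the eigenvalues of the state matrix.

For diagonal matrix, eigenvalues are diagonal entries: λ₁ = -3, λ₂ = -12.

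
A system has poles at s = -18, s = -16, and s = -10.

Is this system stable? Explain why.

All poles are in the left half-plane. System is stable.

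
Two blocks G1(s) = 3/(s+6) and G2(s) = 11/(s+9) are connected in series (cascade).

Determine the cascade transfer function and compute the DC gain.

Series: multiply transfer functions. G_eq = 3/(s+6) × 11/(s+9) = 33/((s+6)(s+9)). DC gain = 33/(6×9) = 0.6111.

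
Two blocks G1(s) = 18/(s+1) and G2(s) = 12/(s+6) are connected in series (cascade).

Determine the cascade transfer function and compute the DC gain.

Series: multiply transfer functions. G_eq = 18/(s+1) × 12/(s+6) = 216/((s+1)(s+6)). DC gain = 216/(1×6) = 36.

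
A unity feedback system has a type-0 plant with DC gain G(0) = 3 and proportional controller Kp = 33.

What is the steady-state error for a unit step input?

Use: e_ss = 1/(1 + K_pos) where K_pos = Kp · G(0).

K_pos = Kp · G(0) = 33 × 3 = 99. e_ss = 1/(1 + 99) = 0.01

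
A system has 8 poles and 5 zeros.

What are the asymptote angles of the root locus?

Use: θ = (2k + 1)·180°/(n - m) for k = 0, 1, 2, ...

n - m = 8 - 5 = 3. Angles: θk = (2k + 1)·180°/3 = 60°, 180°, 300°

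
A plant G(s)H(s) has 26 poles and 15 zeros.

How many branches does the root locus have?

Root locus has n branches where n = number of poles = 26.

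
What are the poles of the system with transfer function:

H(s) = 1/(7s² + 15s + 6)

Discriminant = 15² - 4×7×6 = 225 - 168 = 57 > 0, so two distinct real poles. Using quadratic formula: s = (-15 ± √57)/(2×7) = (-15 ± √57)/14, with √57 ≈ 7.5498. s₁ ≈ -0.5322, s₂ ≈ -1.6107. Poles: s₁ = -0.5322, s₂ = -1.6107.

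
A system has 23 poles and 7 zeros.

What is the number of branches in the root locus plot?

Root locus has n branches where n = number of poles = 23.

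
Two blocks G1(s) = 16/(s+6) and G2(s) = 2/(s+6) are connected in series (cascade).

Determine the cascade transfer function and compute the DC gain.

Series: multiply transfer functions. G_eq = 16/(s+6) × 2/(s+6) = 32/((s+6)(s+6)). DC gain = 32/(6×6) = 0.8889.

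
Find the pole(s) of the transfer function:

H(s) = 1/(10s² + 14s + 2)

Discriminant = 14² - 4×10×2 = 196 - 80 = 116 > 0, so two distinct real poles. Using quadratic formula: s = (-14 ± √116)/(2×10) = (-14 ± √116)/20, with √116 ≈ 10.7703. s₁ ≈ -0.1615, s₂ ≈ -1.2385. Poles: s₁ = -0.1615, s₂ = -1.2385.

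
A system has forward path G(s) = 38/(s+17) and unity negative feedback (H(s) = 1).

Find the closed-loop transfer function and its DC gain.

T(s) = G/(1+GH) = [38/(s+17)] / [1 + 38/(s+17)] = 38/(s+17+38) = 38/(s+55). DC gain = 38/55 = 0.6909.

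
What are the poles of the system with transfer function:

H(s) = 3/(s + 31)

Pole is where denominator = 0: s + 31 = 0, so s = -31.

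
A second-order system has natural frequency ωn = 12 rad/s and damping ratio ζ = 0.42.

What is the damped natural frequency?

ωd = ωn√(1 - ζ²) = 12√(1 - 0.42²) = 10.89 rad/s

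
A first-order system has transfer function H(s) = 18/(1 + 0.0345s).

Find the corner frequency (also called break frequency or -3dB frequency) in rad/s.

Corner frequency = 1/τ = 1/0.0345 = 28.986 rad/s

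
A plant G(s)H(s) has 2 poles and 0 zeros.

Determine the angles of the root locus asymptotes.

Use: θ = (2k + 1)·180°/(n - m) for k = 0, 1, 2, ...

n - m = 2 - 0 = 2. Angles: θk = (2k + 1)·180°/2 = 90°, 270°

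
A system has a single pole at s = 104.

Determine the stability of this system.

Pole at s = 104 is in the right half-plane. Unstable.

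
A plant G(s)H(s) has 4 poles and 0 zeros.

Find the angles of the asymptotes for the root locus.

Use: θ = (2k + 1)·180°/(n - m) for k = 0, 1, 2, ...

n - m = 4 - 0 = 4. Angles: θk = (2k + 1)·180°/4 = 45°, 135°, 225°, 315°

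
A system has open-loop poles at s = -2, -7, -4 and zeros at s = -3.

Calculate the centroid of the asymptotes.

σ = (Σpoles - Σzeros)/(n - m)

σ = (Σpoles - Σzeros)/(n - m) = (-13 - (-3))/(3 - 1) = -10/2 = -5.0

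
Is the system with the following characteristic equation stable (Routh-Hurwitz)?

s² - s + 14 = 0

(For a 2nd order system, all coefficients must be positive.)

Coefficients: 1, -1, 14. b=-1 not positive, so system is unstable.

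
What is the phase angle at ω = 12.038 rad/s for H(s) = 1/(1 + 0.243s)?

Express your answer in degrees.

Phase = -arctan(ωτ) = -arctan(12.038 × 0.243) = -71.1°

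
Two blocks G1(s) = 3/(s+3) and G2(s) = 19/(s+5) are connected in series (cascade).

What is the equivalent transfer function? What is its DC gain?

Series: multiply transfer functions. G_eq = 3/(s+3) × 19/(s+5) = 57/((s+3)(s+5)). DC gain = 57/(3×5) = 3.8.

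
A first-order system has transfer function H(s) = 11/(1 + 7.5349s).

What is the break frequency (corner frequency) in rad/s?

Corner frequency = 1/τ = 1/7.5349 = 0.133 rad/s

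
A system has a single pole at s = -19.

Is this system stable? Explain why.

Pole at s = -19 is in the left half-plane. Stable.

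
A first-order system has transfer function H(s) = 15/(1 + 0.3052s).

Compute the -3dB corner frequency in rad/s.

Corner frequency = 1/τ = 1/0.3052 = 3.277 rad/s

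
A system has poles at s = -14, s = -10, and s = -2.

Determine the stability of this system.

All poles are in the left half-plane. System is stable.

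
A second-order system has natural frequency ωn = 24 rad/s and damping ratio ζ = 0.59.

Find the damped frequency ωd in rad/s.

ωd = ωn√(1 - ζ²) = 24√(1 - 0.59²) = 19.38 rad/s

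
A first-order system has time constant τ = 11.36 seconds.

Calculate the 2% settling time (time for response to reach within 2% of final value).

For first-order system, 2% settling time ≈ 4τ = 4 × 11.36 = 45.44 s.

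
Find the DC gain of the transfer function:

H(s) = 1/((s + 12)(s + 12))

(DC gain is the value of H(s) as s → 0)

DC gain = H(0) = 1/(12 × 12) = 1/144 = 0.0069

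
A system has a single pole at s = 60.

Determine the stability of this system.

Pole at s = 60 is in the right half-plane. Unstable.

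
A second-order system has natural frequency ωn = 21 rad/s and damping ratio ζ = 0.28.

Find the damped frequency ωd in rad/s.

ωd = ωn√(1 - ζ²) = 21√(1 - 0.28²) = 20.16 rad/s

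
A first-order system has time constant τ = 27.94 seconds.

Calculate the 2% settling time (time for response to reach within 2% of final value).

For first-order system, 2% settling time ≈ 4τ = 4 × 27.94 = 111.76 s.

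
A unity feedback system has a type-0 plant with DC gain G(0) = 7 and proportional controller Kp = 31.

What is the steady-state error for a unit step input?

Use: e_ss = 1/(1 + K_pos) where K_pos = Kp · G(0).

K_pos = Kp · G(0) = 31 × 7 = 217. e_ss = 1/(1 + 217) = 0.0046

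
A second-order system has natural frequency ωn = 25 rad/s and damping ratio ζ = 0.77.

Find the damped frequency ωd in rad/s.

ωd = ωn√(1 - ζ²) = 25√(1 - 0.77²) = 15.95 rad/s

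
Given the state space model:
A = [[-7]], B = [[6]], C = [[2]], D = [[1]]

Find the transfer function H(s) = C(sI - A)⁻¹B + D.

(sI - A)⁻¹ = 1/(s + 7). H(s) = 2×6/(s + 7) + 1 = (s + 19)/(s + 7).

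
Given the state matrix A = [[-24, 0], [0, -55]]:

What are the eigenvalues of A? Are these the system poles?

For diagonal matrix, eigenvalues are diagonal entries: λ₁ = -24, λ₂ = -55. Eigenvalues of A = system poles.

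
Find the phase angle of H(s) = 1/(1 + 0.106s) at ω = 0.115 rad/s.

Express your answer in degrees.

Phase = -arctan(ωτ) = -arctan(0.115 × 0.106) = -0.7°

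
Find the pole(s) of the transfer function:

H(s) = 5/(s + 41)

Pole is where denominator = 0: s + 41 = 0, so s = -41.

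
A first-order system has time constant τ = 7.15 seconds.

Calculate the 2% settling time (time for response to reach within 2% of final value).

For first-order system, 2% settling time ≈ 4τ = 4 × 7.15 = 28.6 s.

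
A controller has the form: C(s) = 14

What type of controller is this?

This is a Proportional (P) controller.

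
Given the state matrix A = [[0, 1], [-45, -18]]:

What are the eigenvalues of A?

det(A - λI) = λ² - (-18)λ + 45 = (λ - (-3))(λ - (-15)). Eigenvalues: -3, -15.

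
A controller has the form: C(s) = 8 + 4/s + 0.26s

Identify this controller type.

This is a Proportional-Integral-Derivative (PID) controller.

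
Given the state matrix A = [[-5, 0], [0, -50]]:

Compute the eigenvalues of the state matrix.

For diagonal matrix, eigenvalues are diagonal entries: λ₁ = -5, λ₂ = -50.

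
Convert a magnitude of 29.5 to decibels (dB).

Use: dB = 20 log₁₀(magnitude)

dB = 20 log₁₀(29.5) = 29.4 dB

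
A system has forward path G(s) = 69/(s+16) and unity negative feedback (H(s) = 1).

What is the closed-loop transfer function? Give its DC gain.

T(s) = G/(1+GH) = [69/(s+16)] / [1 + 69/(s+16)] = 69/(s+16+69) = 69/(s+85). DC gain = 69/85 = 0.8118.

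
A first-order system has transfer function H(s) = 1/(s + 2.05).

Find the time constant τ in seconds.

For H(s) = 1/(s + 1/τ), the pole is at -1/τ = -2.05, so τ = 1/2.05 = 0.4878 s.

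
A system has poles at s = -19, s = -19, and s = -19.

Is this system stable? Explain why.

All poles are in the left half-plane. System is stable.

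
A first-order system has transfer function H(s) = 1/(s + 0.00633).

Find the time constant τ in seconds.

For H(s) = 1/(s + 1/τ), the pole is at -1/τ = -0.00633, so τ = 1/0.00633 = 158 s.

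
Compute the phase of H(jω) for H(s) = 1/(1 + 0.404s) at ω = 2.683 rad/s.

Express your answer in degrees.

Phase = -arctan(ωτ) = -arctan(2.683 × 0.404) = -47.3°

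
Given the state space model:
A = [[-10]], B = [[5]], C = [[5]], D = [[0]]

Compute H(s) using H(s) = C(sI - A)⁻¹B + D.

(sI - A)⁻¹ = 1/(s + 10). H(s) = 5 × 5/(s + 10) + 0 = 25/(s + 10).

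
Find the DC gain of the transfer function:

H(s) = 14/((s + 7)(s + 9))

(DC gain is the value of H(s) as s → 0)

DC gain = H(0) = 14/(7 × 9) = 14/63 = 0.2222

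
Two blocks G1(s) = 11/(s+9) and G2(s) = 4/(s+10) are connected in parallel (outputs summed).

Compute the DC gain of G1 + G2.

Parallel: G_eq = G1 + G2. DC gain = G1(0) + G2(0) = 11/9 + 4/10 = 1.2222 + 0.4 = 1.6222.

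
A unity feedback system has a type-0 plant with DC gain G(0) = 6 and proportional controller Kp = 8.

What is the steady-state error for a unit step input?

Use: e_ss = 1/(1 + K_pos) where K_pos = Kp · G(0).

K_pos = Kp · G(0) = 8 × 6 = 48. e_ss = 1/(1 + 48) = 0.0204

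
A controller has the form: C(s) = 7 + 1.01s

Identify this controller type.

This is a Proportional-Derivative (PD) controller.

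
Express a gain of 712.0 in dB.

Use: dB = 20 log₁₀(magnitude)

dB = 20 log₁₀(712.0) = 57.0 dB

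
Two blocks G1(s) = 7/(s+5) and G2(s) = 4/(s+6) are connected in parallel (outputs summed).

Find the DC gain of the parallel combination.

Parallel: G_eq = G1 + G2. DC gain = G1(0) + G2(0) = 7/5 + 4/6 = 1.4 + 0.6667 = 2.0667.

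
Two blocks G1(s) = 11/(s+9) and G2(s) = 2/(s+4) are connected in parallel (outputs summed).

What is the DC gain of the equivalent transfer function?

Parallel: G_eq = G1 + G2. DC gain = G1(0) + G2(0) = 11/9 + 2/4 = 1.2222 + 0.5 = 1.7222.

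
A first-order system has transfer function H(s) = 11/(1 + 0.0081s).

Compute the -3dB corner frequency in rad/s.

Corner frequency = 1/τ = 1/0.0081 = 123.457 rad/s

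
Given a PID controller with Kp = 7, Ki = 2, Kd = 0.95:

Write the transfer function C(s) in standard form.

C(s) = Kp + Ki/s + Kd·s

Substituting values: C(s) = 7 + 2/s + 0.95s = (0.95s² + 7s + 2)/s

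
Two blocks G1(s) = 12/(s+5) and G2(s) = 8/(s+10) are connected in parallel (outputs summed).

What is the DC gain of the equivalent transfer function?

Parallel: G_eq = G1 + G2. DC gain = G1(0) + G2(0) = 12/5 + 8/10 = 2.4 + 0.8 = 3.2.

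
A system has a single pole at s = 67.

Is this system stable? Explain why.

Pole at s = 67 is in the right half-plane. Unstable.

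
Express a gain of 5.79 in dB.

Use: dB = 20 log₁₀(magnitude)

dB = 20 log₁₀(5.79) = 15.3 dB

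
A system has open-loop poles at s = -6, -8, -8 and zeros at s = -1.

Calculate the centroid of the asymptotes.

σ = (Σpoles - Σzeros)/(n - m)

σ = (Σpoles - Σzeros)/(n - m) = (-22 - (-1))/(3 - 1) = -21/2 = -10.5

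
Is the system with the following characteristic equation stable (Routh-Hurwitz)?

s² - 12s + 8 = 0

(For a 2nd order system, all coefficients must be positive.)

Coefficients: 1, -12, 8. b=-12 not positive, so system is unstable.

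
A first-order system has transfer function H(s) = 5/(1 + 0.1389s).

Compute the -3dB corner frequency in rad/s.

Corner frequency = 1/τ = 1/0.1389 = 7.199 rad/s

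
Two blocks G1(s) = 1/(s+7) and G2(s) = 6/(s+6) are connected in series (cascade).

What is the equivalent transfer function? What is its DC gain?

Series: multiply transfer functions. G_eq = 1/(s+7) × 6/(s+6) = 6/((s+7)(s+6)). DC gain = 6/(7×6) = 0.1429.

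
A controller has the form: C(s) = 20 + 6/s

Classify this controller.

This is a Proportional-Integral (PI) controller.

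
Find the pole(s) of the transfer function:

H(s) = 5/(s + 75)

Pole is where denominator = 0: s + 75 = 0, so s = -75.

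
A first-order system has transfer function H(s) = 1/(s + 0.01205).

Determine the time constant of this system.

For H(s) = 1/(s + 1/τ), the pole is at -1/τ = -0.01205, so τ = 1/0.01205 = 82.99 s.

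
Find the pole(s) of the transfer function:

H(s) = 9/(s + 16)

Pole is where denominator = 0: s + 16 = 0, so s = -16.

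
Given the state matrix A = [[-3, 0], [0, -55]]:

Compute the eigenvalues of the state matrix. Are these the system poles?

For diagonal matrix, eigenvalues are diagonal entries: λ₁ = -3, λ₂ = -55. Eigenvalues of A = system poles.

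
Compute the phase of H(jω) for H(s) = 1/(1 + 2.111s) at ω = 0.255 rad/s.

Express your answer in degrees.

Phase = -arctan(ωτ) = -arctan(0.255 × 2.111) = -28.3°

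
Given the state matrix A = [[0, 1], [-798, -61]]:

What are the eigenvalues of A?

det(A - λI) = λ² - (-61)λ + 798 = (λ - (-19))(λ - (-42)). Eigenvalues: -19, -42.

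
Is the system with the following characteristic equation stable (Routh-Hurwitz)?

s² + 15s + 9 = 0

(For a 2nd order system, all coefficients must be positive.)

Coefficients: 1, 15, 9. All positive, so system is stable.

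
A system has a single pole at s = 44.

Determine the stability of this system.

Pole at s = 44 is in the right half-plane. Unstable.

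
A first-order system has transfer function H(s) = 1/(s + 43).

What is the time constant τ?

For H(s) = 1/(s + 1/τ), the pole is at -1/τ = -43, so τ = 1/43 = 0.0233 s.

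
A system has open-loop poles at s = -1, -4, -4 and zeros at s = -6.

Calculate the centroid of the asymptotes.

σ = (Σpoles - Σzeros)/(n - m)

σ = (Σpoles - Σzeros)/(n - m) = (-9 - (-6))/(3 - 1) = -3/2 = -1.5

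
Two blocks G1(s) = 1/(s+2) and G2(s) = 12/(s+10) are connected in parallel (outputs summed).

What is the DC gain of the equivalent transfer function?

Parallel: G_eq = G1 + G2. DC gain = G1(0) + G2(0) = 1/2 + 12/10 = 0.5 + 1.2 = 1.7.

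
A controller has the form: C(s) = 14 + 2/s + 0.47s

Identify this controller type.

This is a Proportional-Integral-Derivative (PID) controller.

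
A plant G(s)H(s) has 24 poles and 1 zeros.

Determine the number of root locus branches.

Root locus has n branches where n = number of poles = 24.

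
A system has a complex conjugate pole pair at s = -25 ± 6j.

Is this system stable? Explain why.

Real part of poles is -25 (< 0, left half-plane). Stable.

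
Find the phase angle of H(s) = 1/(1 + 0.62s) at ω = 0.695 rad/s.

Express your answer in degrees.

Phase = -arctan(ωτ) = -arctan(0.695 × 0.62) = -23.3°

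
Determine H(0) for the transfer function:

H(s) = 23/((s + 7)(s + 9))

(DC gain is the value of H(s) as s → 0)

DC gain = H(0) = 23/(7 × 9) = 23/63 = 0.3651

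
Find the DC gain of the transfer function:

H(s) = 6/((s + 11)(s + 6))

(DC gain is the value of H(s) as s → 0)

DC gain = H(0) = 6/(11 × 6) = 6/66 = 0.0909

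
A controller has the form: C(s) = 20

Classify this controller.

This is a Proportional (P) controller.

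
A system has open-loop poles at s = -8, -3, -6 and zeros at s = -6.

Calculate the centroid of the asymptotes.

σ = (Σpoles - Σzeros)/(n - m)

σ = (Σpoles - Σzeros)/(n - m) = (-17 - (-6))/(3 - 1) = -11/2 = -5.5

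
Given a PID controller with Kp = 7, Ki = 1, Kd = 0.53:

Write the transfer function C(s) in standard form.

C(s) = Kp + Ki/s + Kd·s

Substituting values: C(s) = 7 + 1/s + 0.53s = (0.53s² + 7s + 1)/s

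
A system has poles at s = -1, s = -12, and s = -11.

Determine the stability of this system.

All poles are in the left half-plane. System is stable.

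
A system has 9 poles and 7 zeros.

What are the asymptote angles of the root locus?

n - m = 9 - 7 = 2. Angles: θk = (2k + 1)·180°/2 = 90°, 270°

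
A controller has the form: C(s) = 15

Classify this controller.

This is a Proportional (P) controller.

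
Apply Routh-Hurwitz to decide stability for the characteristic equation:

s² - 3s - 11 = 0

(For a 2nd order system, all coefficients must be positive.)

Coefficients: 1, -3, -11. b=-3, c=-11 not positive, so system is unstable.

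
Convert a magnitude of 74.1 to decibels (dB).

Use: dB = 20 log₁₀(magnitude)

dB = 20 log₁₀(74.1) = 37.4 dB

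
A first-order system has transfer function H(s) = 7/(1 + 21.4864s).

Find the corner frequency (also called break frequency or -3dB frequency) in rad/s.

Corner frequency = 1/τ = 1/21.4864 = 0.047 rad/s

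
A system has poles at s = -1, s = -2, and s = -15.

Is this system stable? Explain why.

All poles are in the left half-plane. System is stable.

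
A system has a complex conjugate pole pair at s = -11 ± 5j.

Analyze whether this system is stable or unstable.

Real part of poles is -11 (< 0, left half-plane). Stable.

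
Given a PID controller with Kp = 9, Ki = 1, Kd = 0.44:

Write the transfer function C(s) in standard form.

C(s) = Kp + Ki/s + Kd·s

Substituting values: C(s) = 9 + 1/s + 0.44s = (0.44s² + 9s + 1)/s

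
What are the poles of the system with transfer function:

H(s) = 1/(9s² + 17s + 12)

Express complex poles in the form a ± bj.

Discriminant = 17² - 4×9×12 = 289 - 432 = -143 < 0, so the poles are a complex conjugate pair s = (-17 ± j√143)/(2×9). Real part = -17/(2×9) = -17/18 ≈ -0.9444; imaginary part = ±√143/(2×9) ≈ 0.6643. Poles: s = -0.9444 ± 0.6643j.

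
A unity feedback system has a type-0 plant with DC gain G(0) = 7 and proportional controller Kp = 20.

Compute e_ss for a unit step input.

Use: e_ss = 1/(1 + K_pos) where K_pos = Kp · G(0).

K_pos = Kp · G(0) = 20 × 7 = 140. e_ss = 1/(1 + 140) = 0.0071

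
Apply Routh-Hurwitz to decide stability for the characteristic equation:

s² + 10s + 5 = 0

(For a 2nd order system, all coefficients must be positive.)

Coefficients: 1, 10, 5. All positive, so system is stable.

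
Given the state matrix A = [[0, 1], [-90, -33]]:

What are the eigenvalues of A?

det(A - λI) = λ² - (-33)λ + 90 = (λ - (-3))(λ - (-30)). Eigenvalues: -3, -30.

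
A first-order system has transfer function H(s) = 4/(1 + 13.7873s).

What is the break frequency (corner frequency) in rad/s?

Corner frequency = 1/τ = 1/13.7873 = 0.073 rad/s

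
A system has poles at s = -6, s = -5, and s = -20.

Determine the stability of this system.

All poles are in the left half-plane. System is stable.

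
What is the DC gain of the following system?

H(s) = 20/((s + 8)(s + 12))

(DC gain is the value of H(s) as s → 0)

DC gain = H(0) = 20/(8 × 12) = 20/96 = 0.2083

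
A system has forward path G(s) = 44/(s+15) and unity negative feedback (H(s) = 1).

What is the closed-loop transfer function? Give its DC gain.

T(s) = G/(1+GH) = [44/(s+15)] / [1 + 44/(s+15)] = 44/(s+15+44) = 44/(s+59). DC gain = 44/59 = 0.7458.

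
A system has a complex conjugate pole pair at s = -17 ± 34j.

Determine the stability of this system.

Real part of poles is -17 (< 0, left half-plane). Stable.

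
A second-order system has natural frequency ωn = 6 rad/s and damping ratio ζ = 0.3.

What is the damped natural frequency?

ωd = ωn√(1 - ζ²) = 6√(1 - 0.3²) = 5.72 rad/s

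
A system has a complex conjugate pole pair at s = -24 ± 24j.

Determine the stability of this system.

Real part of poles is -24 (< 0, left half-plane). Stable.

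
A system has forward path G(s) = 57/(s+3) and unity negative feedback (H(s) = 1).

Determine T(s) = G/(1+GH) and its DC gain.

T(s) = G/(1+GH) = [57/(s+3)] / [1 + 57/(s+3)] = 57/(s+3+57) = 57/(s+60). DC gain = 57/60 = 0.95.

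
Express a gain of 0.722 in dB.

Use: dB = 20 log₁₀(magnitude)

dB = 20 log₁₀(0.722) = -2.8 dB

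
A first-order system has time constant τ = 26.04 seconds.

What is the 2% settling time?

For first-order system, 2% settling time ≈ 4τ = 4 × 26.04 = 104.16 s.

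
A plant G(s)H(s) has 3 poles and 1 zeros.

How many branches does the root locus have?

Root locus has n branches where n = number of poles = 3.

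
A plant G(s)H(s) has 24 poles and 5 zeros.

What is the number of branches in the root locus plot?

Root locus has n branches where n = number of poles = 24.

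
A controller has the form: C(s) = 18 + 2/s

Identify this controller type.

This is a Proportional-Integral (PI) controller.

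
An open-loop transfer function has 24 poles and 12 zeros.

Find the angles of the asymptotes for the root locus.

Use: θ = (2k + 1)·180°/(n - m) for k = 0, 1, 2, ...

n - m = 24 - 12 = 12. Angles: θk = (2k + 1)·180°/12 = 15°, 45°, 75°, 105°, 135°, 165°, 195°, 225°, 255°, 285°, 315°, 345°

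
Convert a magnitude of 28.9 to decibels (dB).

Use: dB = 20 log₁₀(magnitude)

dB = 20 log₁₀(28.9) = 29.2 dB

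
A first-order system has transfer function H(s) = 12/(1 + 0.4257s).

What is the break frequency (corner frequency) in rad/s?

Corner frequency = 1/τ = 1/0.4257 = 2.349 rad/s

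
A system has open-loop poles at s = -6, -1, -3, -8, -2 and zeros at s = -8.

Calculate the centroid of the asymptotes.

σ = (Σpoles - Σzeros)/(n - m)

σ = (Σpoles - Σzeros)/(n - m) = (-20 - (-8))/(5 - 1) = -12/4 = -3.0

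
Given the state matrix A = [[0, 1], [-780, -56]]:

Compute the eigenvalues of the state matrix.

det(A - λI) = λ² - (-56)λ + 780 = (λ - (-26))(λ - (-30)). Eigenvalues: -26, -30.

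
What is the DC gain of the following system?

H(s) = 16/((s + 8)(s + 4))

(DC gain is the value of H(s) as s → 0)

DC gain = H(0) = 16/(8 × 4) = 16/32 = 0.5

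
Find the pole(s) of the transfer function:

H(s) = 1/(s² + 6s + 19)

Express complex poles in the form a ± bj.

Discriminant = 6² - 4×1×19 = 36 - 76 = -40 < 0, so the poles are a complex conjugate pair s = (-6 ± j√40)/(2×1). Real part = -6/(2×1) = -6/2 = -3; imaginary part = ±√40/(2×1) ≈ 3.1623. Poles: s = -3 ± 3.1623j.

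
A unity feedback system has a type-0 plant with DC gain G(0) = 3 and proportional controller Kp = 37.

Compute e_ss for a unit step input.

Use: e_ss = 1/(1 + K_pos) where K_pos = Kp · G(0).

K_pos = Kp · G(0) = 37 × 3 = 111. e_ss = 1/(1 + 111) = 0.0089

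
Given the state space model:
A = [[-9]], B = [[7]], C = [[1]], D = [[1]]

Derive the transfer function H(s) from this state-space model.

(sI - A)⁻¹ = 1/(s + 9). H(s) = 1×7/(s + 9) + 1 = (s + 16)/(s + 9).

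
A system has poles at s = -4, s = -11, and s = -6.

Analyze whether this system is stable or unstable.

All poles are in the left half-plane. System is stable.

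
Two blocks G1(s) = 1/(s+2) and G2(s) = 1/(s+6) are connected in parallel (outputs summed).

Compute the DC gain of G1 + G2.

Parallel: G_eq = G1 + G2. DC gain = G1(0) + G2(0) = 1/2 + 1/6 = 0.5 + 0.1667 = 0.6667.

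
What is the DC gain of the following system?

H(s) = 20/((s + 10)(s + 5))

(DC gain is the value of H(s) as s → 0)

DC gain = H(0) = 20/(10 × 5) = 20/50 = 0.4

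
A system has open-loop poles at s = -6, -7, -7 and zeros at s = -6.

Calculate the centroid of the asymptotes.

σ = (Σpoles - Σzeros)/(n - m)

σ = (Σpoles - Σzeros)/(n - m) = (-20 - (-6))/(3 - 1) = -14/2 = -7.0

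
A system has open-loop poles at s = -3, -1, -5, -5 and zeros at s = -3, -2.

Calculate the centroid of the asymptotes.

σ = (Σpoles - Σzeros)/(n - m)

σ = (Σpoles - Σzeros)/(n - m) = (-14 - (-5))/(4 - 2) = -9/2 = -4.5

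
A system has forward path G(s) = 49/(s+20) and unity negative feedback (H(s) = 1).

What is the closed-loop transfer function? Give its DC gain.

T(s) = G/(1+GH) = [49/(s+20)] / [1 + 49/(s+20)] = 49/(s+20+49) = 49/(s+69). DC gain = 49/69 = 0.7101.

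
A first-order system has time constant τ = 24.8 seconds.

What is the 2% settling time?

For first-order system, 2% settling time ≈ 4τ = 4 × 24.8 = 99.2 s.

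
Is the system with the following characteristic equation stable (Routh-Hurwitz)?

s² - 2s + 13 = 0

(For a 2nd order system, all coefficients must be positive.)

Coefficients: 1, -2, 13. b=-2 not positive, so system is unstable.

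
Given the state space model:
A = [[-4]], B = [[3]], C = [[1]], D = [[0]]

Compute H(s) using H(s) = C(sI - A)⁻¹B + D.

(sI - A)⁻¹ = 1/(s + 4). H(s) = 1 × 3/(s + 4) + 0 = 3/(s + 4).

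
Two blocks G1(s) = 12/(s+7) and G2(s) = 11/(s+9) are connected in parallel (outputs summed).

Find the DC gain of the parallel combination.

Parallel: G_eq = G1 + G2. DC gain = G1(0) + G2(0) = 12/7 + 11/9 = 1.7143 + 1.2222 = 2.9365.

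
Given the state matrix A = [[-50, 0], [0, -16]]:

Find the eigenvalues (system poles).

For diagonal matrix, eigenvalues are diagonal entries: λ₁ = -50, λ₂ = -16.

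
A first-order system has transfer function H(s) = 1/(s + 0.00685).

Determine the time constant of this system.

For H(s) = 1/(s + 1/τ), the pole is at -1/τ = -0.00685, so τ = 1/0.00685 = 146 s.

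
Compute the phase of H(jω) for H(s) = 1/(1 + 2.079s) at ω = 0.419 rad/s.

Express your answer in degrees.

Phase = -arctan(ωτ) = -arctan(0.419 × 2.079) = -41.1°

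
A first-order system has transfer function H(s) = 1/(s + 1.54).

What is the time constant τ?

For H(s) = 1/(s + 1/τ), the pole is at -1/τ = -1.54, so τ = 1/1.54 = 0.6494 s.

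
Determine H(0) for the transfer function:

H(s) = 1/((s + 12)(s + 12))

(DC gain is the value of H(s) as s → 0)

DC gain = H(0) = 1/(12 × 12) = 1/144 = 0.0069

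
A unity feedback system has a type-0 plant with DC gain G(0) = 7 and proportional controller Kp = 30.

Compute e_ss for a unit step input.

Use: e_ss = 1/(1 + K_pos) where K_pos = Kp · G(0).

K_pos = Kp · G(0) = 30 × 7 = 210. e_ss = 1/(1 + 210) = 0.0047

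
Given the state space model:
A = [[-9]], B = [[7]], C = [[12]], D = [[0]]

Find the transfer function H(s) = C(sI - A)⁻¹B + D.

(sI - A)⁻¹ = 1/(s + 9). H(s) = 12 × 7/(s + 9) + 0 = 84/(s + 9).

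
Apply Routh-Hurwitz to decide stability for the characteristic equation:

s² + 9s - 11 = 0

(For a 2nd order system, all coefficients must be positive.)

Coefficients: 1, 9, -11. c=-11 not positive, so system is unstable.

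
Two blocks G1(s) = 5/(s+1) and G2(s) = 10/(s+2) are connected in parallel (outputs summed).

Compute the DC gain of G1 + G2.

Parallel: G_eq = G1 + G2. DC gain = G1(0) + G2(0) = 5/1 + 10/2 = 5 + 5 = 10.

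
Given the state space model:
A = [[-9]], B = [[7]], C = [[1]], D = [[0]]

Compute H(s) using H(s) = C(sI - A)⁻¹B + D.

(sI - A)⁻¹ = 1/(s + 9). H(s) = 1 × 7/(s + 9) + 0 = 7/(s + 9).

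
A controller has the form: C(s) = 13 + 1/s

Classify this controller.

This is a Proportional-Integral (PI) controller.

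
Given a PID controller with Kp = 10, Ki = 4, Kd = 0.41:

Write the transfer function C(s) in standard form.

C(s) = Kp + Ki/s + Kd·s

Substituting values: C(s) = 10 + 4/s + 0.41s = (0.41s² + 10s + 4)/s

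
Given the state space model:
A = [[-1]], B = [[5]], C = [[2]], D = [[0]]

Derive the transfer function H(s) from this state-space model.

(sI - A)⁻¹ = 1/(s + 1). H(s) = 2 × 5/(s + 1) + 0 = 10/(s + 1).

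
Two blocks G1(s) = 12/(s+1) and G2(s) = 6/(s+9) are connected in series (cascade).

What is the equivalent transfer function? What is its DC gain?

Series: multiply transfer functions. G_eq = 12/(s+1) × 6/(s+9) = 72/((s+1)(s+9)). DC gain = 72/(1×9) = 8.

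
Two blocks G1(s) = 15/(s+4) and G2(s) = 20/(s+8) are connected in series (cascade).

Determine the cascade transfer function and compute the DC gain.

Series: multiply transfer functions. G_eq = 15/(s+4) × 20/(s+8) = 300/((s+4)(s+8)). DC gain = 300/(4×8) = 9.375.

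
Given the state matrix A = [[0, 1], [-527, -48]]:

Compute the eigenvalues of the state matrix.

det(A - λI) = λ² - (-48)λ + 527 = (λ - (-31))(λ - (-17)). Eigenvalues: -31, -17.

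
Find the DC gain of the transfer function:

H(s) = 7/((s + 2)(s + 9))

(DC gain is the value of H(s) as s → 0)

DC gain = H(0) = 7/(2 × 9) = 7/18 = 0.3889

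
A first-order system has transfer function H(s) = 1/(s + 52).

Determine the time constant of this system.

For H(s) = 1/(s + 1/τ), the pole is at -1/τ = -52, so τ = 1/52 = 0.0192 s.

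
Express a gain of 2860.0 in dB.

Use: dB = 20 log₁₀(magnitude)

dB = 20 log₁₀(2860.0) = 69.1 dB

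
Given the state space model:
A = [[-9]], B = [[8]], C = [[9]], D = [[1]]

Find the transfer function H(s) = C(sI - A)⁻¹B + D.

(sI - A)⁻¹ = 1/(s + 9). H(s) = 9×8/(s + 9) + 1 = (s + 81)/(s + 9).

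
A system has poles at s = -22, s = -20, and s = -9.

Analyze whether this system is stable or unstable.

All poles are in the left half-plane. System is stable.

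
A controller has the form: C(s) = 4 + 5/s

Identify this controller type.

This is a Proportional-Integral (PI) controller.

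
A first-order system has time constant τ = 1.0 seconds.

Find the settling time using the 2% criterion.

For first-order system, 2% settling time ≈ 4τ = 4 × 1.0 = 4.0 s.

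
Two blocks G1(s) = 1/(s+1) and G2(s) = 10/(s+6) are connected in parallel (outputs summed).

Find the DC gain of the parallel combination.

Parallel: G_eq = G1 + G2. DC gain = G1(0) + G2(0) = 1/1 + 10/6 = 1 + 1.6667 = 2.6667.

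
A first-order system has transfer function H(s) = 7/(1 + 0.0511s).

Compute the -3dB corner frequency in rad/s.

Corner frequency = 1/τ = 1/0.0511 = 19.569 rad/s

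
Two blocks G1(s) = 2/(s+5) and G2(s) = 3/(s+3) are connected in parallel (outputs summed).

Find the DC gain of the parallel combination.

Parallel: G_eq = G1 + G2. DC gain = G1(0) + G2(0) = 2/5 + 3/3 = 0.4 + 1 = 1.4.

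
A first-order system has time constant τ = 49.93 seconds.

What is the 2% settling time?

For first-order system, 2% settling time ≈ 4τ = 4 × 49.93 = 199.72 s.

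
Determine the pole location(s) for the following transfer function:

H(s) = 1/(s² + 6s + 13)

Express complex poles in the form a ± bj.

Discriminant = 6² - 4×1×13 = 36 - 52 = -16 < 0, so the poles are a complex conjugate pair s = (-6 ± j√16)/(2×1). Real part = -6/(2×1) = -6/2 = -3; imaginary part = ±√16/(2×1) = 4/2 = 2. Poles: s = -3 ± 2j.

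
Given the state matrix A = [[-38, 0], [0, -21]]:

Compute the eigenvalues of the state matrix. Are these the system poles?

For diagonal matrix, eigenvalues are diagonal entries: λ₁ = -38, λ₂ = -21. Eigenvalues of A = system poles.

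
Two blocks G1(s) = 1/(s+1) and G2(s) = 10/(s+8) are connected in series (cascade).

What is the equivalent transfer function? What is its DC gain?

Series: multiply transfer functions. G_eq = 1/(s+1) × 10/(s+8) = 10/((s+1)(s+8)). DC gain = 10/(1×8) = 1.25.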